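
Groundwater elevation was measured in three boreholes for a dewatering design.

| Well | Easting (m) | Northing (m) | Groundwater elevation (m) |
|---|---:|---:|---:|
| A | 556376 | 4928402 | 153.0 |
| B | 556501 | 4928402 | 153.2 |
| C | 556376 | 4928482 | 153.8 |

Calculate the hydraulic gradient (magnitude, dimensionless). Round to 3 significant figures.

∂h/∂x = (153.2 − 153.0) / (556501 − 556376) = +0.001600
∂h/∂y = (153.8 − 153.0) / (4928482 − 4928402) = +0.01000
|∇h| = √(0.001600² + 0.01000²) = 0.01013

0.0101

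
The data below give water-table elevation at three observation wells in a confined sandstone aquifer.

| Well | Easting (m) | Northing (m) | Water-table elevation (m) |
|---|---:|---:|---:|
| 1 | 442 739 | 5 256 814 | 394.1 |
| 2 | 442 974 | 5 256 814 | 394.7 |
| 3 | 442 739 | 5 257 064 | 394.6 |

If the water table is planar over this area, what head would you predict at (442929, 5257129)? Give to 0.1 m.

∂h/∂x = (394.7 − 394.1) / (442974 − 442739) = +0.002553
∂h/∂y = (394.6 − 394.1) / (5257064 − 5256814) = +0.002000
h(442929, 5257129) = 394.1 + (+0.002553)·(190) + (+0.002000)·(315) = 394.1 +0.485 +0.630 = 395.215 m.

395.2 m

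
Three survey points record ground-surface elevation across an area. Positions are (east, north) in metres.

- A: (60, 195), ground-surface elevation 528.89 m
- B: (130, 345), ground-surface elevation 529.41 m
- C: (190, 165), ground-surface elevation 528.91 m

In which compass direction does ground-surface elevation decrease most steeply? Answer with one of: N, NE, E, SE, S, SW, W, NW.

S

Taking A as reference: B−A = (70, 150, +0.52); C−A = (130, -30, +0.02).
Solve a·Δx + b·Δy = Δz: det = 70·(-30) − 130·150 = -21600.
∂z/∂x = [(+0.52)·(-30) − (+0.02)·150] / -21600 = +0.0008611
∂z/∂y = [70·(+0.02) − 130·(+0.52)] / -21600 = +0.003065
Steepest decrease is along −∇f = (-0.0008611 E, -0.003065 N) → south.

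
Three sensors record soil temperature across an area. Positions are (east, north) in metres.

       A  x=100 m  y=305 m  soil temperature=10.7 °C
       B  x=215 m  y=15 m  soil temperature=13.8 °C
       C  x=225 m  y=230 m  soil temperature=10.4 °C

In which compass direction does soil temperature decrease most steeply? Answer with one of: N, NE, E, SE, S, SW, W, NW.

NE

Differences from A: to B (Δx, Δy, Δh) = (115, -290, +3.1); to C = (125, -75, -0.3).
Solve a·Δx + b·Δy = ΔT: det = 115·(-75) − 125·(-290) = 27625.
∂T/∂x = [(+3.1)·(-75) − (-0.3)·(-290)] / 27625 = -0.01157
∂T/∂y = [115·(-0.3) − 125·(+3.1)] / 27625 = -0.01528
Steepest decrease is along −∇f = (+0.01157 E, +0.01528 N) → northeast.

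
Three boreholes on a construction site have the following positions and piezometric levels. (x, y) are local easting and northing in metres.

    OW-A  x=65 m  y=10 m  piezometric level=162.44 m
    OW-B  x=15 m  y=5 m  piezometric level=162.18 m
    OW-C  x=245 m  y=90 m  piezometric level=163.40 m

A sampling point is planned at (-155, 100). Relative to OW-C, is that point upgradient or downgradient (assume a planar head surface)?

With h = a·x + b·y + c and OW-A as origin, the differences give:
  (-50)·a + (-5)·b = -0.26
  180·a + 80·b = +0.96
Eliminate b (×80 and ×(-5), subtract): -3100·a = -16.000 → a = ∂h/∂x = +0.005161
Back-substitute: b = ∂h/∂y = +0.0003871.
Head at (-155, 100) = 162.44 + (+0.005161)·(-220) + (+0.0003871)·(90) = 161.34 m.
That is lower than the 163.40 m at OW-C, so the point is downgradient.

downgradient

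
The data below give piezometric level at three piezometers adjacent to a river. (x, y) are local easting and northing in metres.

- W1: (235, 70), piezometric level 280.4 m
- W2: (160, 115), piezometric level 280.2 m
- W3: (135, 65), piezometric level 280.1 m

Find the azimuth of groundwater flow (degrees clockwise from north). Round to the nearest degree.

260°

With h = a·x + b·y + c and W1 as origin, the differences give:
  (-75)·a + 45·b = -0.2
  (-100)·a + (-5)·b = -0.3
Eliminate b (×(-5) and ×45, subtract): 4875·a = 14.50 → a = ∂h/∂x = +0.002974
Back-substitute: b = ∂h/∂y = +0.0005128.
Flow direction (−∇h) has components (-0.002974 E, -0.0005128 N).
Azimuth = atan2(E, N) = atan2(-0.002974, -0.0005128) = 260.2° ≈ 260°.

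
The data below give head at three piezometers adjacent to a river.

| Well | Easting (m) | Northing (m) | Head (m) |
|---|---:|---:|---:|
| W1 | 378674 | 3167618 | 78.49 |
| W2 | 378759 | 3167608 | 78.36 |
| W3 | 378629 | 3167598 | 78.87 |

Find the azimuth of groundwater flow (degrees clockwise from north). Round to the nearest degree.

014°

Taking W1 as reference: W2−W1 = (85, -10, -0.13); W3−W1 = (-45, -20, +0.38).
Determinant of the coordinate differences = 85·(-20) − (-45)·(-10) = -2150.
∂h/∂x = [(-0.13)·(-20) − (+0.38)·(-10)] / -2150 = -0.002977
∂h/∂y = [85·(+0.38) − (-45)·(-0.13)] / -2150 = -0.01230
Flow direction (−∇h) has components (+0.002977 E, +0.01230 N).
Azimuth = atan2(E, N) = atan2(+0.002977, +0.01230) = 13.6° ≈ 014°.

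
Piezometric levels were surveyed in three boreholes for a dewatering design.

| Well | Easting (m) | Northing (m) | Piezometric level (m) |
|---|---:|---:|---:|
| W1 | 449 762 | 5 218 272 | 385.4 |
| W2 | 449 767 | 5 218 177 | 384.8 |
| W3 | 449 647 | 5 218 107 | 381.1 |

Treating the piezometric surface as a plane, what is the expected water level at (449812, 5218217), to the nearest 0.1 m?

386.3 m

Taking W1 as reference: W2−W1 = (5, -95, -0.6); W3−W1 = (-115, -165, -4.3).
Solve a·Δx + b·Δy = Δh: det = 5·(-165) − (-115)·(-95) = -11750.
∂h/∂x = [(-0.6)·(-165) − (-4.3)·(-95)] / -11750 = +0.02634
∂h/∂y = [5·(-4.3) − (-115)·(-0.6)] / -11750 = +0.007702
h(449812, 5218217) = 385.4 + (+0.02634)·(50) + (+0.007702)·(-55) = 385.4 +1.317 -0.424 = 386.293 m.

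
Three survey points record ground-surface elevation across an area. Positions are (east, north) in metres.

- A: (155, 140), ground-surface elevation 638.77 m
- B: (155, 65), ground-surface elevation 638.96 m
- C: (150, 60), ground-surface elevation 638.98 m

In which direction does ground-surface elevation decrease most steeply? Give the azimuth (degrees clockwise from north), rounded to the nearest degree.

030°

Taking A as reference: B−A = (0, -75, +0.19); C−A = (-5, -80, +0.21).
Determinant of the coordinate differences = 0·(-80) − (-5)·(-75) = -375.
∂z/∂x = [(+0.19)·(-80) − (+0.21)·(-75)] / -375 = -0.001467
∂z/∂y = [0·(+0.21) − (-5)·(+0.19)] / -375 = -0.002533
Steepest decrease is along −∇f: components (+0.001467 E, +0.002533 N).
Azimuth = atan2(+0.001467, +0.002533) = 30.1° ≈ 030°.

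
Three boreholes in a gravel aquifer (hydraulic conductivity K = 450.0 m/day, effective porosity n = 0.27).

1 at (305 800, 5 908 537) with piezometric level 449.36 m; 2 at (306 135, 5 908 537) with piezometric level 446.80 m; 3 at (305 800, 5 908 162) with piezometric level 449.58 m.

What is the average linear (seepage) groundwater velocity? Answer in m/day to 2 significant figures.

∂h/∂x = (446.80 − 449.36) / (306135 − 305800) = -0.007642
∂h/∂y = (449.58 − 449.36) / (5908162 − 5908537) = -0.0005867
|∇h| = √(-0.007642² + -0.0005867²) = 0.007664
Seepage velocity v = K·i/n = 450.0 × 0.007664 / 0.27 = 12.77 m/day.

13 m/day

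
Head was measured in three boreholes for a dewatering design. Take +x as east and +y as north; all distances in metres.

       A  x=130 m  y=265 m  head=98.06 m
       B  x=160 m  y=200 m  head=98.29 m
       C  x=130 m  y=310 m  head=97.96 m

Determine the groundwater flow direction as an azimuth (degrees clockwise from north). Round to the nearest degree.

Taking A as reference: B−A = (30, -65, +0.23); C−A = (0, 45, -0.10).
Solve a·Δx + b·Δy = Δh: det = 30·45 − 0·(-65) = 1350.
∂h/∂x = [(+0.23)·45 − (-0.10)·(-65)] / 1350 = +0.002852
∂h/∂y = [30·(-0.10) − 0·(+0.23)] / 1350 = -0.002222
Flow direction (−∇h) has components (-0.002852 E, +0.002222 N).
Azimuth = atan2(E, N) = atan2(-0.002852, +0.002222) = 307.9° ≈ 308°.

308°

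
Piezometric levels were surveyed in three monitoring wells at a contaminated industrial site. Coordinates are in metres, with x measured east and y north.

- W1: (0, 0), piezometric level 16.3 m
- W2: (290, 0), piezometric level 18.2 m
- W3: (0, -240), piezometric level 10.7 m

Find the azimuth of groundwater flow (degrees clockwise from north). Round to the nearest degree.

∂h/∂x = (18.2 − 16.3) / (290 − 0) = +0.006552
∂h/∂y = (10.7 − 16.3) / (-240 − 0) = +0.02333
Flow direction (−∇h) has components (-0.006552 E, -0.02333 N).
Azimuth = atan2(E, N) = atan2(-0.006552, -0.02333) = 195.7° ≈ 196°.

196°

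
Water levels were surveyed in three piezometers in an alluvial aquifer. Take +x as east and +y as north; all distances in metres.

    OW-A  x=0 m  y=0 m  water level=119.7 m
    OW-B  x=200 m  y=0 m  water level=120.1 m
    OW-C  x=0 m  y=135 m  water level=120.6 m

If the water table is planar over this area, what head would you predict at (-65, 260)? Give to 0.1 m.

121.3 m

∂h/∂x = (120.1 − 119.7) / (200 − 0) = +0.002000
∂h/∂y = (120.6 − 119.7) / (135 − 0) = +0.006667
h(-65, 260) = 119.7 + (+0.002000)·(-65) + (+0.006667)·(260) = 119.7 -0.130 +1.733 = 121.303 m.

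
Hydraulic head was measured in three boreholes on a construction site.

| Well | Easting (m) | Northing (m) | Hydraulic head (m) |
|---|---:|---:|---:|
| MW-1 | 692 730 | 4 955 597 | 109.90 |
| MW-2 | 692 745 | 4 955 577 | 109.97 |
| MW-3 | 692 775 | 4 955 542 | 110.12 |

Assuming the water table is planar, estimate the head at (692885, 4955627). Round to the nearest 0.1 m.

111.1 m

With h = a·x + b·y + c and MW-1 as origin, the differences give:
  15·a + (-20)·b = +0.07
  45·a + (-55)·b = +0.22
Eliminate b (×(-55) and ×(-20), subtract): 75·a = 0.550 → a = ∂h/∂x = +0.007333
Back-substitute: b = ∂h/∂y = +0.002000.
h(692885, 4955627) = 109.90 + (+0.007333)·(155) + (+0.002000)·(30) = 109.90 +1.137 +0.060 = 111.097 m.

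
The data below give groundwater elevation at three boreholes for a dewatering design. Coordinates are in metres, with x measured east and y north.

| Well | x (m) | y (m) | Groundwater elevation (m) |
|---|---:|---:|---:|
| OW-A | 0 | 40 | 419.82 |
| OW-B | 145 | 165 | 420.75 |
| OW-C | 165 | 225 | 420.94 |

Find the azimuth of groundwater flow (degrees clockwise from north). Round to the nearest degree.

254°

With h = a·x + b·y + c and OW-A as origin, the differences give:
  145·a + 125·b = +0.93
  165·a + 185·b = +1.12
Eliminate b (×185 and ×125, subtract): 6200·a = 32.050 → a = ∂h/∂x = +0.005169
Back-substitute: b = ∂h/∂y = +0.001444.
Flow direction (−∇h) has components (-0.005169 E, -0.001444 N).
Azimuth = atan2(E, N) = atan2(-0.005169, -0.001444) = 254.4° ≈ 254°.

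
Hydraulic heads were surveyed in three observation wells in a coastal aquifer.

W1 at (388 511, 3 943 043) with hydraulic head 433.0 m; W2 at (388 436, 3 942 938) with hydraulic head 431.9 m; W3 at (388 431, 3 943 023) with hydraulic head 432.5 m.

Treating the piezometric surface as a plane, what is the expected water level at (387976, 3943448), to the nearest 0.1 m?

Taking W1 as reference: W2−W1 = (-75, -105, -1.1); W3−W1 = (-80, -20, -0.5).
Solve a·Δx + b·Δy = Δh: det = (-75)·(-20) − (-80)·(-105) = -6900.
∂h/∂x = [(-1.1)·(-20) − (-0.5)·(-105)] / -6900 = +0.004420
∂h/∂y = [(-75)·(-0.5) − (-80)·(-1.1)] / -6900 = +0.007319
h(387976, 3943448) = 433.0 + (+0.004420)·(-535) + (+0.007319)·(405) = 433.0 -2.365 +2.964 = 433.599 m.

433.6 m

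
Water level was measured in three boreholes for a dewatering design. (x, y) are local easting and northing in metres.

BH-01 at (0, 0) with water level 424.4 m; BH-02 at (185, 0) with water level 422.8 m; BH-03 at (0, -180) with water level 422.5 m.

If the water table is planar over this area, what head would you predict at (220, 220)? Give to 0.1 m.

∂h/∂x = (422.8 − 424.4) / (185 − 0) = -0.008649
∂h/∂y = (422.5 − 424.4) / (-180 − 0) = +0.01056
h(220, 220) = 424.4 + (-0.008649)·(220) + (+0.01056)·(220) = 424.4 -1.903 +2.322 = 424.820 m.

424.8 m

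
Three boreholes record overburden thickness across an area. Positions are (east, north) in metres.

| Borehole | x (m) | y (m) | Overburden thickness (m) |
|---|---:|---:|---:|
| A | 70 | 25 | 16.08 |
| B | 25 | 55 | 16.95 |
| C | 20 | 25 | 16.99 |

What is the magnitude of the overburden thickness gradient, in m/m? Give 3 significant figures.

With d = a·x + b·y + c and A as origin, the differences give:
  (-45)·a + 30·b = +0.87
  (-50)·a + 0·b = +0.91
Eliminate b (×0 and ×30, subtract): 1500·a = -27.300 → a = ∂d/∂x = -0.01820
Back-substitute: b = ∂d/∂y = +0.001700.
|∇f| = √(-0.01820² + 0.001700²) = 0.01828 m/m

0.0183 m/m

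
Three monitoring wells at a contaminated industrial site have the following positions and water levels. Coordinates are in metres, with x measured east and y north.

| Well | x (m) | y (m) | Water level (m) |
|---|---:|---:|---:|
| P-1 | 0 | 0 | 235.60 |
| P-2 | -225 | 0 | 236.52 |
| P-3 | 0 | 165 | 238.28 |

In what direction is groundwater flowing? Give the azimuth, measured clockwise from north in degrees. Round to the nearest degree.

∂h/∂x = (236.52 − 235.60) / (-225 − 0) = -0.004089
∂h/∂y = (238.28 − 235.60) / (165 − 0) = +0.01624
Flow direction (−∇h) has components (+0.004089 E, -0.01624 N).
Azimuth = atan2(E, N) = atan2(+0.004089, -0.01624) = 165.9° ≈ 166°.

166°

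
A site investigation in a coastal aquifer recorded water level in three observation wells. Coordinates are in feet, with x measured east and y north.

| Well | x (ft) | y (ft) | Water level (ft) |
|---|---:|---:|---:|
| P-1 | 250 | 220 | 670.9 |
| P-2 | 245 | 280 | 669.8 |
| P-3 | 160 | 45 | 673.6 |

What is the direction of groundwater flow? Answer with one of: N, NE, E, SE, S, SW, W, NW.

N

Differences from P-1: to P-2 (Δx, Δy, Δh) = (-5, 60, -1.1); to P-3 = (-90, -175, +2.7).
Determinant of the coordinate differences = (-5)·(-175) − (-90)·60 = 6275.
∂h/∂x = [(-1.1)·(-175) − (+2.7)·60] / 6275 = +0.004861
∂h/∂y = [(-5)·(+2.7) − (-90)·(-1.1)] / 6275 = -0.01793
Flow = −∇h = (-0.004861 east, +0.01793 north), which points north.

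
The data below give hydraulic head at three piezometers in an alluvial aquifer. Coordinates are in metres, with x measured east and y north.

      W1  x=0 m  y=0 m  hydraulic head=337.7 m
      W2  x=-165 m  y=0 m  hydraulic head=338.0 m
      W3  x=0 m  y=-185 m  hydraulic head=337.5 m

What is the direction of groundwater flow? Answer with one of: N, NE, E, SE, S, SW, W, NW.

∂h/∂x = (338.0 − 337.7) / (-165 − 0) = -0.001818
∂h/∂y = (337.5 − 337.7) / (-185 − 0) = +0.001081
Flow = −∇h = (+0.001818 east, -0.001081 north), which points southeast.

SE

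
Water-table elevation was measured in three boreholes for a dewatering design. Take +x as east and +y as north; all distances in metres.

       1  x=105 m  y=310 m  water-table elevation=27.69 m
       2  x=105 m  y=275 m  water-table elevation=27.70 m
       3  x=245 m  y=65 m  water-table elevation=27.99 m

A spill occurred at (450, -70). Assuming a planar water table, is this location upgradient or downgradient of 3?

Differences from 1: to 2 (Δx, Δy, Δh) = (0, -35, +0.01); to 3 = (140, -245, +0.30).
Solve a·Δx + b·Δy = Δh: det = 0·(-245) − 140·(-35) = 4900.
∂h/∂x = [(+0.01)·(-245) − (+0.30)·(-35)] / 4900 = +0.001643
∂h/∂y = [0·(+0.30) − 140·(+0.01)] / 4900 = -0.0002857
Head at (450, -70) = 27.69 + (+0.001643)·(345) + (-0.0002857)·(-380) = 28.37 m.
That is higher than the 27.99 m at 3, so the point is upgradient.

upgradient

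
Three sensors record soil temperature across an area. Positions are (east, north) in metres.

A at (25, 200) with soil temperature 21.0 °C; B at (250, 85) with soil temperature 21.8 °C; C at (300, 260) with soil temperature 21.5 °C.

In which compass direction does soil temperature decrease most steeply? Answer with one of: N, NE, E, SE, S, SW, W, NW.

NW

Taking A as reference: B−A = (225, -115, +0.8); C−A = (275, 60, +0.5).
Solve a·Δx + b·Δy = ΔT: det = 225·60 − 275·(-115) = 45125.
∂T/∂x = [(+0.8)·60 − (+0.5)·(-115)] / 45125 = +0.002338
∂T/∂y = [225·(+0.5) − 275·(+0.8)] / 45125 = -0.002382
Steepest decrease is along −∇f = (-0.002338 E, +0.002382 N) → northwest.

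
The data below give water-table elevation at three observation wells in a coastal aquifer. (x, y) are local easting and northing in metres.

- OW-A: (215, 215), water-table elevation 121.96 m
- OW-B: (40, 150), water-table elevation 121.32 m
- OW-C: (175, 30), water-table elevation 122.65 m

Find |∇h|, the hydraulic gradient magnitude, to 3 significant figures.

0.00736

Three-point gradient (reference OW-A): Δ to OW-B = (-175, -65, -0.64), Δ to OW-C = (-40, -185, +0.69).
∂h/∂x = +0.005483, ∂h/∂y = -0.004915 (det = 29775).
|∇h| = √(0.005483² + -0.004915²) = 0.007363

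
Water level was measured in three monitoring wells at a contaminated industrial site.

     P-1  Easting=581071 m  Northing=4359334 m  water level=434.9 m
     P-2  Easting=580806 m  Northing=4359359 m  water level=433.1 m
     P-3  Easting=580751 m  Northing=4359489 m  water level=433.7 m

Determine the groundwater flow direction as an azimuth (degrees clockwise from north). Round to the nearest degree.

224°

With h = a·x + b·y + c and P-1 as origin, the differences give:
  (-265)·a + 25·b = -1.8
  (-320)·a + 155·b = -1.2
Eliminate b (×155 and ×25, subtract): -33075·a = -249.00 → a = ∂h/∂x = +0.007528
Back-substitute: b = ∂h/∂y = +0.007800.
Flow direction (−∇h) has components (-0.007528 E, -0.007800 N).
Azimuth = atan2(E, N) = atan2(-0.007528, -0.007800) = 224.0° ≈ 224°.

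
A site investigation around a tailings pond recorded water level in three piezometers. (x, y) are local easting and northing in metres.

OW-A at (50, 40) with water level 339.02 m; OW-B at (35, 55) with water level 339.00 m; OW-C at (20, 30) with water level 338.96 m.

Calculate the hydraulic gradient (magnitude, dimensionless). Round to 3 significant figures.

0.00190

Differences from OW-A: to OW-B (Δx, Δy, Δh) = (-15, 15, -0.02); to OW-C = (-30, -10, -0.06).
Determinant of the coordinate differences = (-15)·(-10) − (-30)·15 = 600.
∂h/∂x = [(-0.02)·(-10) − (-0.06)·15] / 600 = +0.001833
∂h/∂y = [(-15)·(-0.06) − (-30)·(-0.02)] / 600 = +0.0005000
|∇h| = √(0.001833² + 0.0005000²) = 0.0019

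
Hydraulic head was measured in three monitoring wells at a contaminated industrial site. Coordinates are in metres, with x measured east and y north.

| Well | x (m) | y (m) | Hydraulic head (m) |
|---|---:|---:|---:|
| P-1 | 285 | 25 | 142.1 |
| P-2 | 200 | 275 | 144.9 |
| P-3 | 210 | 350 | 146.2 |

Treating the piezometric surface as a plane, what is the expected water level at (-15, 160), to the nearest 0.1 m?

140.3 m

Taking P-1 as reference: P-2−P-1 = (-85, 250, +2.8); P-3−P-1 = (-75, 325, +4.1).
Solve a·Δx + b·Δy = Δh: det = (-85)·325 − (-75)·250 = -8875.
∂h/∂x = [(+2.8)·325 − (+4.1)·250] / -8875 = +0.01296
∂h/∂y = [(-85)·(+4.1) − (-75)·(+2.8)] / -8875 = +0.01561
h(-15, 160) = 142.1 + (+0.01296)·(-300) + (+0.01561)·(135) = 142.1 -3.887 +2.107 = 140.319 m.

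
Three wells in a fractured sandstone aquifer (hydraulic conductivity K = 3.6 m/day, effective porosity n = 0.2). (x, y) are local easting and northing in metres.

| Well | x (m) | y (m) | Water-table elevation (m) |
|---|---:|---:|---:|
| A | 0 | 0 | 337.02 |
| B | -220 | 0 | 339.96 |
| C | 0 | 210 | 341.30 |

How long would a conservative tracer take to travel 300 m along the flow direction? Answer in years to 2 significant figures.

∂h/∂x = (339.96 − 337.02) / (-220 − 0) = -0.01336
∂h/∂y = (341.30 − 337.02) / (210 − 0) = +0.02038
|∇h| = √(-0.01336² + 0.02038²) = 0.02437
Seepage velocity v = K·i/n = 3.6 × 0.02437 / 0.2 = 0.4387 m/day.
t = 300 / 0.4387 = 683.8 days = 1.87 years.

1.9 years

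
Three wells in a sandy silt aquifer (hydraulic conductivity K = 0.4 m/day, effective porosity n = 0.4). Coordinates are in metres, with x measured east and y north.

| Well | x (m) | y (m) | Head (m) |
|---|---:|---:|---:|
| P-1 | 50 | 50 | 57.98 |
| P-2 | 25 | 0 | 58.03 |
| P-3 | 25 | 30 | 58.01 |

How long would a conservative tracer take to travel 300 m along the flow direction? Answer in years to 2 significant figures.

Three-point gradient (reference P-1): Δ to P-2 = (-25, -50, +0.05), Δ to P-3 = (-25, -20, +0.03).
∂h/∂x = -0.0006667, ∂h/∂y = -0.0006667 (det = -750).
|∇h| = √(-0.0006667² + -0.0006667²) = 0.0009429
Seepage velocity v = K·i/n = 0.4 × 0.0009429 / 0.4 = 0.0009429 m/day.
t = 300 / 0.0009429 = 3.182e+05 days = 871 years.

870 years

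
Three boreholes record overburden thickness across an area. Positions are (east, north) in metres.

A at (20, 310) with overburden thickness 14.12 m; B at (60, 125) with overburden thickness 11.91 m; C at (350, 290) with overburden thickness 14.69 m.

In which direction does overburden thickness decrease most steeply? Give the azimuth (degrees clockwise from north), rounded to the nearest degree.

With d = a·x + b·y + c and A as origin, the differences give:
  40·a + (-185)·b = -2.21
  330·a + (-20)·b = +0.57
Eliminate b (×(-20) and ×(-185), subtract): 60250·a = 149.650 → a = ∂d/∂x = +0.002484
Back-substitute: b = ∂d/∂y = +0.01248.
Steepest decrease is along −∇f: components (-0.002484 E, -0.01248 N).
Azimuth = atan2(-0.002484, -0.01248) = 191.3° ≈ 191°.

191°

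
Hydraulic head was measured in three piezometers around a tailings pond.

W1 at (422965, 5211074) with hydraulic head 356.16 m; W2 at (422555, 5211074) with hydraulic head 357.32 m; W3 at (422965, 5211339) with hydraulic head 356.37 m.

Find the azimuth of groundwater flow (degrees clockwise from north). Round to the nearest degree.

∂h/∂x = (357.32 − 356.16) / (422555 − 422965) = -0.002829
∂h/∂y = (356.37 − 356.16) / (5211339 − 5211074) = +0.0007925
Flow direction (−∇h) has components (+0.002829 E, -0.0007925 N).
Azimuth = atan2(E, N) = atan2(+0.002829, -0.0007925) = 105.6° ≈ 106°.

106°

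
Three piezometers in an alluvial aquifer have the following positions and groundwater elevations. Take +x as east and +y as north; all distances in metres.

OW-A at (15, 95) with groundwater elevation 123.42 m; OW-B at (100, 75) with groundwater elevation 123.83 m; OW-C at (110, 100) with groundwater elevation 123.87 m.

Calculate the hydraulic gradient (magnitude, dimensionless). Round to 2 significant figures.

0.0048

Three-point gradient (reference OW-A): Δ to OW-B = (85, -20, +0.41), Δ to OW-C = (95, 5, +0.45).
∂h/∂x = +0.004753, ∂h/∂y = -0.0003011 (det = 2325).
|∇h| = √(0.004753² + -0.0003011²) = 0.004763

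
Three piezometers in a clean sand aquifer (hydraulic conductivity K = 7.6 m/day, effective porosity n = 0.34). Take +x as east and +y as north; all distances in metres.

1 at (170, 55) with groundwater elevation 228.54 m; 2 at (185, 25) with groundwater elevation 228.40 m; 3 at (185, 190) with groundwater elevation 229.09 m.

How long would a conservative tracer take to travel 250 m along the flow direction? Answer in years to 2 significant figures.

7.1 years

With h = a·x + b·y + c and 1 as origin, the differences give:
  15·a + (-30)·b = -0.14
  15·a + 135·b = +0.55
Eliminate b (×135 and ×(-30), subtract): 2475·a = -2.400 → a = ∂h/∂x = -0.0009697
Back-substitute: b = ∂h/∂y = +0.004182.
|∇h| = √(-0.0009697² + 0.004182²) = 0.004293
Seepage velocity v = K·i/n = 7.6 × 0.004293 / 0.34 = 0.09596 m/day.
t = 250 / 0.09596 = 2605 days = 7.13 years.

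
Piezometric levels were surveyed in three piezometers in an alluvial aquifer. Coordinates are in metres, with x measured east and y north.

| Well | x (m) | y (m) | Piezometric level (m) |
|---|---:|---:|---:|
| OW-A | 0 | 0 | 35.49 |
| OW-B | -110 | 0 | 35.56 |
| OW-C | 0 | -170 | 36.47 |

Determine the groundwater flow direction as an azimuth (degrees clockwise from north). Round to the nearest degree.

∂h/∂x = (35.56 − 35.49) / (-110 − 0) = -0.0006364
∂h/∂y = (36.47 − 35.49) / (-170 − 0) = -0.005765
Flow direction (−∇h) has components (+0.0006364 E, +0.005765 N).
Azimuth = atan2(E, N) = atan2(+0.0006364, +0.005765) = 6.3° ≈ 006°.

006°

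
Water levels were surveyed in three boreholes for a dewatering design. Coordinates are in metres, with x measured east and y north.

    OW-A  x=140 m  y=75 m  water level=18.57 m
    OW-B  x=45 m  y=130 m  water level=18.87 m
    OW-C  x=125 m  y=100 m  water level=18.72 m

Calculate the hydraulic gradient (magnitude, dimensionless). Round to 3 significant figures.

With h = a·x + b·y + c and OW-A as origin, the differences give:
  (-95)·a + 55·b = +0.30
  (-15)·a + 25·b = +0.15
Eliminate b (×25 and ×55, subtract): -1550·a = -0.750 → a = ∂h/∂x = +0.0004839
Back-substitute: b = ∂h/∂y = +0.006290.
|∇h| = √(0.0004839² + 0.006290²) = 0.006309

0.00631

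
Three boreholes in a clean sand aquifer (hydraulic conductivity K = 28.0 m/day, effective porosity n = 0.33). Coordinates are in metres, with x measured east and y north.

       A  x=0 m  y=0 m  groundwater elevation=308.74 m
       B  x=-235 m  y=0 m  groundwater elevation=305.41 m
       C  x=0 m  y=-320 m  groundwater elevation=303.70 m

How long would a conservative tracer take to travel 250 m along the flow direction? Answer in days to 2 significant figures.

∂h/∂x = (305.41 − 308.74) / (-235 − 0) = +0.01417
∂h/∂y = (303.70 − 308.74) / (-320 − 0) = +0.01575
|∇h| = √(0.01417² + 0.01575²) = 0.02119
Seepage velocity v = K·i/n = 28.0 × 0.02119 / 0.33 = 1.798 m/day.
t = 250 / 1.798 = 139 days.

140 days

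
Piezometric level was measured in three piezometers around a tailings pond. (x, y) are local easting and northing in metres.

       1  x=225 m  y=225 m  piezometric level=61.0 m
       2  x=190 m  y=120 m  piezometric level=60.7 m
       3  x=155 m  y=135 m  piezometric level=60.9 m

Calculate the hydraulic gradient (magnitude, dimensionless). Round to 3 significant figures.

0.00573

With h = a·x + b·y + c and 1 as origin, the differences give:
  (-35)·a + (-105)·b = -0.3
  (-70)·a + (-90)·b = -0.1
Eliminate b (×(-90) and ×(-105), subtract): -4200·a = 16.50 → a = ∂h/∂x = -0.003929
Back-substitute: b = ∂h/∂y = +0.004167.
|∇h| = √(-0.003929² + 0.004167²) = 0.005727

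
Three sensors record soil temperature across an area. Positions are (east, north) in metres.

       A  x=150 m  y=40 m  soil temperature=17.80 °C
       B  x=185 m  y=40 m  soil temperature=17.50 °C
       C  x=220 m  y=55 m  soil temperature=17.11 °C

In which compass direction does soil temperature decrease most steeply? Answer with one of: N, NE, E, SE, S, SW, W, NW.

Differences from A: to B (Δx, Δy, Δh) = (35, 0, -0.30); to C = (70, 15, -0.69).
Determinant of the coordinate differences = 35·15 − 70·0 = 525.
∂T/∂x = [(-0.30)·15 − (-0.69)·0] / 525 = -0.008571
∂T/∂y = [35·(-0.69) − 70·(-0.30)] / 525 = -0.006000
Steepest decrease is along −∇f = (+0.008571 E, +0.006000 N) → northeast.

NE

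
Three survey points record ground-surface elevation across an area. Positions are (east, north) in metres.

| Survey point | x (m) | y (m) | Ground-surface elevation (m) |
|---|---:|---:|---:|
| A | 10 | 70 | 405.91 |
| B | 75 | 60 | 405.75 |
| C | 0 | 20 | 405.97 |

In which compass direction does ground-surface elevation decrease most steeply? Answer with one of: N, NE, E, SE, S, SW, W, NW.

E

Differences from A: to B (Δx, Δy, Δh) = (65, -10, -0.16); to C = (-10, -50, +0.06).
Determinant of the coordinate differences = 65·(-50) − (-10)·(-10) = -3350.
∂z/∂x = [(-0.16)·(-50) − (+0.06)·(-10)] / -3350 = -0.002567
∂z/∂y = [65·(+0.06) − (-10)·(-0.16)] / -3350 = -0.0006866
Steepest decrease is along −∇f = (+0.002567 E, +0.0006866 N) → east.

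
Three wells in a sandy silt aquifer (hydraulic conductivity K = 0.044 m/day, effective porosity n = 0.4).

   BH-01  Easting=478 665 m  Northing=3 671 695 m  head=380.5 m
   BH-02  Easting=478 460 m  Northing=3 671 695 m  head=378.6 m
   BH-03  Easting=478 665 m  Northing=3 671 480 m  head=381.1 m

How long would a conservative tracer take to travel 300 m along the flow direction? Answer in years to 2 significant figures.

770 years

∂h/∂x = (378.6 − 380.5) / (478460 − 478665) = +0.009268
∂h/∂y = (381.1 − 380.5) / (3671480 − 3671695) = -0.002791
|∇h| = √(0.009268² + -0.002791²) = 0.009679
Seepage velocity v = K·i/n = 0.044 × 0.009679 / 0.4 = 0.001065 m/day.
t = 300 / 0.001065 = 2.817e+05 days = 771 years.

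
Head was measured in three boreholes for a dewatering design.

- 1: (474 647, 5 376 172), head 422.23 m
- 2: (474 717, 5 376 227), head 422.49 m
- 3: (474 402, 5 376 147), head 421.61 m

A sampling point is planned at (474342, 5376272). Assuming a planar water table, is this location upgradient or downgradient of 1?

Three-point gradient (reference 1): Δ to 2 = (70, 55, +0.26), Δ to 3 = (-245, -25, -0.62).
∂h/∂x = +0.002354, ∂h/∂y = +0.001731 (det = 11725).
Head at (474342, 5376272) = 422.23 + (+0.002354)·(-305) + (+0.001731)·(100) = 421.69 m.
That is lower than the 422.23 m at 1, so the point is downgradient.

downgradient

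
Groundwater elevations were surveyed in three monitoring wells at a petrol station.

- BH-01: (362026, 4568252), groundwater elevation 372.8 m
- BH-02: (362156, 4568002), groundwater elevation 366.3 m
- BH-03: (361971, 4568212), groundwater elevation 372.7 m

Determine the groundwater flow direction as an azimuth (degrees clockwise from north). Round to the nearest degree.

148°

Taking BH-01 as reference: BH-02−BH-01 = (130, -250, -6.5); BH-03−BH-01 = (-55, -40, -0.1).
Solve a·Δx + b·Δy = Δh: det = 130·(-40) − (-55)·(-250) = -18950.
∂h/∂x = [(-6.5)·(-40) − (-0.1)·(-250)] / -18950 = -0.01240
∂h/∂y = [130·(-0.1) − (-55)·(-6.5)] / -18950 = +0.01955
Flow direction (−∇h) has components (+0.01240 E, -0.01955 N).
Azimuth = atan2(E, N) = atan2(+0.01240, -0.01955) = 147.6° ≈ 148°.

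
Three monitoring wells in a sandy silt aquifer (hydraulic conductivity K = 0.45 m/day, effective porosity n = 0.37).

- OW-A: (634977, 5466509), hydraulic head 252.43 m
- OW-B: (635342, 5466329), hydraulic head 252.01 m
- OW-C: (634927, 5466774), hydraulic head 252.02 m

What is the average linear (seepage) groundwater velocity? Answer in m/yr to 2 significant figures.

1.3 m/yr

With h = a·x + b·y + c and OW-A as origin, the differences give:
  365·a + (-180)·b = -0.42
  (-50)·a + 265·b = -0.41
Eliminate b (×265 and ×(-180), subtract): 87725·a = -185.100 → a = ∂h/∂x = -0.002110
Back-substitute: b = ∂h/∂y = -0.001945.
|∇h| = √(-0.002110² + -0.001945²) = 0.00287
Seepage velocity v = K·i/n = 0.45 × 0.00287 / 0.37 = 0.003491 m/day = 1.275 m/yr.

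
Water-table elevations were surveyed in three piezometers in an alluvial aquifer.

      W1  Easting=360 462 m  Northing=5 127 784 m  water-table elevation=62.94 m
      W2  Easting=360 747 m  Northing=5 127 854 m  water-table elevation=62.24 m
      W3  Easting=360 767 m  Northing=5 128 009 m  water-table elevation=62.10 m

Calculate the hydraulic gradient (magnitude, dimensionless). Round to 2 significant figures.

0.0024

Differences from W1: to W2 (Δx, Δy, Δh) = (285, 70, -0.70); to W3 = (305, 225, -0.84).
Determinant of the coordinate differences = 285·225 − 305·70 = 42775.
∂h/∂x = [(-0.70)·225 − (-0.84)·70] / 42775 = -0.002307
∂h/∂y = [285·(-0.84) − 305·(-0.70)] / 42775 = -0.0006055
|∇h| = √(-0.002307² + -0.0006055²) = 0.002385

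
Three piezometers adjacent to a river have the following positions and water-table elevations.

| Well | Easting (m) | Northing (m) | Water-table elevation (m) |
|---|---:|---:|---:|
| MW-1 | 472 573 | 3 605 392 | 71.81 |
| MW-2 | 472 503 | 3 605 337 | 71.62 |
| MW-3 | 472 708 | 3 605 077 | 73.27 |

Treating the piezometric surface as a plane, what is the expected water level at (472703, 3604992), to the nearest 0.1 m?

With h = a·x + b·y + c and MW-1 as origin, the differences give:
  (-70)·a + (-55)·b = -0.19
  135·a + (-315)·b = +1.46
Eliminate b (×(-315) and ×(-55), subtract): 29475·a = 140.150 → a = ∂h/∂x = +0.004755
Back-substitute: b = ∂h/∂y = -0.002597.
h(472703, 3604992) = 71.81 + (+0.004755)·(130) + (-0.002597)·(-400) = 71.81 +0.618 +1.039 = 73.467 m.

73.5 m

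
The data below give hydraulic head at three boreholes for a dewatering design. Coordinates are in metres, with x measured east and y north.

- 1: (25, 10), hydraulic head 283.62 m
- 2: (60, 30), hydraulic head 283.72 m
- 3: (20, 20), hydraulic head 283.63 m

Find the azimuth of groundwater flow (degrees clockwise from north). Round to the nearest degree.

Taking 1 as reference: 2−1 = (35, 20, +0.10); 3−1 = (-5, 10, +0.01).
Determinant of the coordinate differences = 35·10 − (-5)·20 = 450.
∂h/∂x = [(+0.10)·10 − (+0.01)·20] / 450 = +0.001778
∂h/∂y = [35·(+0.01) − (-5)·(+0.10)] / 450 = +0.001889
Flow direction (−∇h) has components (-0.001778 E, -0.001889 N).
Azimuth = atan2(E, N) = atan2(-0.001778, -0.001889) = 223.3° ≈ 223°.

223°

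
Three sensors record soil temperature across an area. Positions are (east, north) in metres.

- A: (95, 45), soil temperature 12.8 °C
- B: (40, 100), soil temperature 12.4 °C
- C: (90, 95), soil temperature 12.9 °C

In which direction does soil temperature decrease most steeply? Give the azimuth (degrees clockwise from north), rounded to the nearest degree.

Differences from A: to B (Δx, Δy, Δh) = (-55, 55, -0.4); to C = (-5, 50, +0.1).
Solve a·Δx + b·Δy = ΔT: det = (-55)·50 − (-5)·55 = -2475.
∂T/∂x = [(-0.4)·50 − (+0.1)·55] / -2475 = +0.01030
∂T/∂y = [(-55)·(+0.1) − (-5)·(-0.4)] / -2475 = +0.003030
Steepest decrease is along −∇f: components (-0.01030 E, -0.003030 N).
Azimuth = atan2(-0.01030, -0.003030) = 253.6° ≈ 254°.

254°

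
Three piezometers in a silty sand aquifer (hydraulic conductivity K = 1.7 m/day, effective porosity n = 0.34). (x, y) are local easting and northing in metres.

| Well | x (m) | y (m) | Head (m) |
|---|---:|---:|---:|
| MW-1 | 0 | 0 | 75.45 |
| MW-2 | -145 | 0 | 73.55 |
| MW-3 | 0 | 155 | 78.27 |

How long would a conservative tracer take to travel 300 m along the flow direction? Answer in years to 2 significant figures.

7.3 years

∂h/∂x = (73.55 − 75.45) / (-145 − 0) = +0.01310
∂h/∂y = (78.27 − 75.45) / (155 − 0) = +0.01819
|∇h| = √(0.01310² + 0.01819²) = 0.02242
Seepage velocity v = K·i/n = 1.7 × 0.02242 / 0.34 = 0.1121 m/day.
t = 300 / 0.1121 = 2676 days = 7.33 years.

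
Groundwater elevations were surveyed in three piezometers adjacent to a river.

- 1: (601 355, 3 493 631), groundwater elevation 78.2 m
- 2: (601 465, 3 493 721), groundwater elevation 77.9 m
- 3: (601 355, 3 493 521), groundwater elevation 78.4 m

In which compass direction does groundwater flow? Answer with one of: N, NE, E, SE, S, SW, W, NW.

NE

Three-point gradient (reference 1): Δ to 2 = (110, 90, -0.3), Δ to 3 = (0, -110, +0.2).
∂h/∂x = -0.001240, ∂h/∂y = -0.001818 (det = -12100).
Flow = −∇h = (+0.001240 east, +0.001818 north), which points northeast.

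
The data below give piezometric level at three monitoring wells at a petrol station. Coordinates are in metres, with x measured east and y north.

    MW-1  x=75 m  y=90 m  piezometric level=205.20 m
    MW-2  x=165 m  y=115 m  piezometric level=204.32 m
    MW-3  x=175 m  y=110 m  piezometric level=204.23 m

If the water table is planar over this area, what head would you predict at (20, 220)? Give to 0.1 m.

Three-point gradient (reference MW-1): Δ to MW-2 = (90, 25, -0.88), Δ to MW-3 = (100, 20, -0.97).
∂h/∂x = -0.009500, ∂h/∂y = -0.0010000 (det = -700).
h(20, 220) = 205.20 + (-0.009500)·(-55) + (-0.0010000)·(130) = 205.20 +0.523 -0.130 = 205.593 m.

205.6 m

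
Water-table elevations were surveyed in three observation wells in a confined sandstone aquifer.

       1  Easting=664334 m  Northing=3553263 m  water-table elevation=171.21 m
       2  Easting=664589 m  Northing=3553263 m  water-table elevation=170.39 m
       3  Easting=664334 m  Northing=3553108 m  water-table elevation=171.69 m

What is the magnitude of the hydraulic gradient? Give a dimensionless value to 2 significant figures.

∂h/∂x = (170.39 − 171.21) / (664589 − 664334) = -0.003216
∂h/∂y = (171.69 − 171.21) / (3553108 − 3553263) = -0.003097
|∇h| = √(-0.003216² + -0.003097²) = 0.004465

0.0045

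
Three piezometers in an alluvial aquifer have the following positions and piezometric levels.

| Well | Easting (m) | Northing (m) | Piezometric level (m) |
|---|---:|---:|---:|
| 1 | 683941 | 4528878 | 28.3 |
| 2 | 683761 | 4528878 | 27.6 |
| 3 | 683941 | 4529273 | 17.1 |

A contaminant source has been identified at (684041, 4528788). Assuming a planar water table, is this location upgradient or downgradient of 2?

upgradient

∂h/∂x = (27.6 − 28.3) / (683761 − 683941) = +0.003889
∂h/∂y = (17.1 − 28.3) / (4529273 − 4528878) = -0.02835
Head at (684041, 4528788) = 28.3 + (+0.003889)·(100) + (-0.02835)·(-90) = 31.24 m.
That is higher than the 27.6 m at 2, so the point is upgradient.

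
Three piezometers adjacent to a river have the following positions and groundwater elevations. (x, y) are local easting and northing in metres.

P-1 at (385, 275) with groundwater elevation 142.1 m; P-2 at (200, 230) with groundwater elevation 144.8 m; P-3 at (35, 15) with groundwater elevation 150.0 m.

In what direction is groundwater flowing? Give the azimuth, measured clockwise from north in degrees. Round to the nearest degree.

034°

Taking P-1 as reference: P-2−P-1 = (-185, -45, +2.7); P-3−P-1 = (-350, -260, +7.9).
Determinant of the coordinate differences = (-185)·(-260) − (-350)·(-45) = 32350.
∂h/∂x = [(+2.7)·(-260) − (+7.9)·(-45)] / 32350 = -0.01071
∂h/∂y = [(-185)·(+7.9) − (-350)·(+2.7)] / 32350 = -0.01597
Flow direction (−∇h) has components (+0.01071 E, +0.01597 N).
Azimuth = atan2(E, N) = atan2(+0.01071, +0.01597) = 33.9° ≈ 034°.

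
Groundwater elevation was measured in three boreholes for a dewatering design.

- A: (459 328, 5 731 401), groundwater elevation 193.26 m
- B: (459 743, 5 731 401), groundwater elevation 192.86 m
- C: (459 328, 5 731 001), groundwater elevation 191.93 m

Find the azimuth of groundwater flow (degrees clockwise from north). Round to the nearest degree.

164°

∂h/∂x = (192.86 − 193.26) / (459743 − 459328) = -0.0009639
∂h/∂y = (191.93 − 193.26) / (5731001 − 5731401) = +0.003325
Flow direction (−∇h) has components (+0.0009639 E, -0.003325 N).
Azimuth = atan2(E, N) = atan2(+0.0009639, -0.003325) = 163.8° ≈ 164°.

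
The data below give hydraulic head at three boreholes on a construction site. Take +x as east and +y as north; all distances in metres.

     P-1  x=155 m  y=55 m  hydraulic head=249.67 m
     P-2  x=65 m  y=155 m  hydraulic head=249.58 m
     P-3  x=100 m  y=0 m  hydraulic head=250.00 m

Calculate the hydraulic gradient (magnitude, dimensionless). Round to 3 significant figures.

0.00427

Taking P-1 as reference: P-2−P-1 = (-90, 100, -0.09); P-3−P-1 = (-55, -55, +0.33).
Determinant of the coordinate differences = (-90)·(-55) − (-55)·100 = 10450.
∂h/∂x = [(-0.09)·(-55) − (+0.33)·100] / 10450 = -0.002684
∂h/∂y = [(-90)·(+0.33) − (-55)·(-0.09)] / 10450 = -0.003316
|∇h| = √(-0.002684² + -0.003316²) = 0.004266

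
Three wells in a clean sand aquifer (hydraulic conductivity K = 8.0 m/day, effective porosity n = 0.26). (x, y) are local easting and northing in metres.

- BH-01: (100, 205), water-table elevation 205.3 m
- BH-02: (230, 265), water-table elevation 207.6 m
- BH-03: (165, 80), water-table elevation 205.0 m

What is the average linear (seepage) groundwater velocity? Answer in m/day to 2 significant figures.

0.50 m/day

Three-point gradient (reference BH-01): Δ to BH-02 = (130, 60, +2.3), Δ to BH-03 = (65, -125, -0.3).
∂h/∂x = +0.01337, ∂h/∂y = +0.009355 (det = -20150).
|∇h| = √(0.01337² + 0.009355²) = 0.01632
Seepage velocity v = K·i/n = 8.0 × 0.01632 / 0.26 = 0.5022 m/day.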